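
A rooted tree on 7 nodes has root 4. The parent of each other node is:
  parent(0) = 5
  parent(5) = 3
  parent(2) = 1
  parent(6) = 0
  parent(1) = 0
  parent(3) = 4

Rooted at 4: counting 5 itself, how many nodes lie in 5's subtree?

5

5's subtree: {5, 0, 6, 1, 2}, size 5.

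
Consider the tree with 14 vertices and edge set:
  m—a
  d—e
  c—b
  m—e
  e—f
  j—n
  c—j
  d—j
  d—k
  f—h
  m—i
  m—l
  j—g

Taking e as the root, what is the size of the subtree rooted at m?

4

Descendants of m (including itself): m, a, l, i. That's 4.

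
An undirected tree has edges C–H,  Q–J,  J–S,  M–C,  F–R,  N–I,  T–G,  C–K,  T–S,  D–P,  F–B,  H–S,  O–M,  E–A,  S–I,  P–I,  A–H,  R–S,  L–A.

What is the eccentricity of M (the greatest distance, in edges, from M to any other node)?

The node farthest from M is B (D also at distance 6), via M–C–H–S–R–F–B — 6 edges.

6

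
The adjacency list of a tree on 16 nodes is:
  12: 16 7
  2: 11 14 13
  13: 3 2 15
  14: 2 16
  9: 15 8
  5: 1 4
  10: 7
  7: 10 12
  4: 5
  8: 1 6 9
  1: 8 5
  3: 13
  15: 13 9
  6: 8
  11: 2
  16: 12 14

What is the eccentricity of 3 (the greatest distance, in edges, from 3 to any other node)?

The node farthest from 3 is 10 (4 also at distance 7), via 3-13-2-14-16-12-7-10 — 7 edges.

7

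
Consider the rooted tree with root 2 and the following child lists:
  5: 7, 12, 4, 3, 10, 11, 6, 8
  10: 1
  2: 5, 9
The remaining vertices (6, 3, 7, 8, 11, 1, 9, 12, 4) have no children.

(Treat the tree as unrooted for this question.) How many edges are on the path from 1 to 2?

3

The path is 1–10–5–2, which has 3 edges.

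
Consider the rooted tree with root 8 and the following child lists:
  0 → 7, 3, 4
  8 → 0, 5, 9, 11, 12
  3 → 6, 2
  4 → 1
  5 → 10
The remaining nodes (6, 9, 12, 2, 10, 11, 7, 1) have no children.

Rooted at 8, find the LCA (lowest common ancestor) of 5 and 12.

5's ancestor chain is 5, 8 and 12's is 12, 8; they first meet at 8.

8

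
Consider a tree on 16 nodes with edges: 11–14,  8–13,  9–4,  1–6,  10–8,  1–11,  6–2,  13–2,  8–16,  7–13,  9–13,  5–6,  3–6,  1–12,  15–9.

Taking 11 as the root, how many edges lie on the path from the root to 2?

Path from 11 to 2: 11 – 1 – 6 – 2, which has 3 edges.

3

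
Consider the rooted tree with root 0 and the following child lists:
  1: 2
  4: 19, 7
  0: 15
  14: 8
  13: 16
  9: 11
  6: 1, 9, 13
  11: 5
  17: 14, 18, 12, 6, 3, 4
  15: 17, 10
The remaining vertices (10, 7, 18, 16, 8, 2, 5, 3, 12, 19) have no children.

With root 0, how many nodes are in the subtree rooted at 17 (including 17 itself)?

17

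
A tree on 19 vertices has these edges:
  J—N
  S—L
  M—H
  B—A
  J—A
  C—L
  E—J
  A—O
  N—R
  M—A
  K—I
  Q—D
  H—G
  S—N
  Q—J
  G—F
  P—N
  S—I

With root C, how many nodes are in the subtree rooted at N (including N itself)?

N's subtree: {N, J, P, R, E, A, Q, O, M, B, D, H, G, F}, size 14.

14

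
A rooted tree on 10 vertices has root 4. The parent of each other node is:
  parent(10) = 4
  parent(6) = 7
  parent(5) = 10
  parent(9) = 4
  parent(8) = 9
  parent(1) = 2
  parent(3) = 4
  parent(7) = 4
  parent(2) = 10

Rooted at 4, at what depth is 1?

3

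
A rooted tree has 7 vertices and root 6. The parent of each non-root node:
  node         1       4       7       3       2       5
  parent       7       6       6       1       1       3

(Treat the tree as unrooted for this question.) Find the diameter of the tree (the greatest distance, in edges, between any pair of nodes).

5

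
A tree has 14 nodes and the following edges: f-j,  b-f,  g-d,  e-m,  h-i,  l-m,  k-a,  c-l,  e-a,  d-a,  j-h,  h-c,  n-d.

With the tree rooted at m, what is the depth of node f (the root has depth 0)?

5

Climbing from f to the root: f – j – h – c – l – m. That's 5 steps.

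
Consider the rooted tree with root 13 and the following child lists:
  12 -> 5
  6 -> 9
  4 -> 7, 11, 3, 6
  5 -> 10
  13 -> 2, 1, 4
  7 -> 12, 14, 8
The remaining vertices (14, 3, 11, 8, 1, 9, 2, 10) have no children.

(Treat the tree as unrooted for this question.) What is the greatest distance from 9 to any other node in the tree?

6

A farthest node from 9 is 10.
The path 9 – 6 – 4 – 7 – 12 – 5 – 10 has 6 edges.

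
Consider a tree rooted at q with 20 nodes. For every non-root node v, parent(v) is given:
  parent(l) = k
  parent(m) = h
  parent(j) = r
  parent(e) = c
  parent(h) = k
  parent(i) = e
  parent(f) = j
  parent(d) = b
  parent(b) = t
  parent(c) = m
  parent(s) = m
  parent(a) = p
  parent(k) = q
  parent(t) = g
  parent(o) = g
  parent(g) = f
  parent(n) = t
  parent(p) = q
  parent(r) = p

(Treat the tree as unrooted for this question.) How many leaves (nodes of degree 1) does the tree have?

Exactly 7 nodes have a single neighbour: a, d, i, l, n, o, s.

7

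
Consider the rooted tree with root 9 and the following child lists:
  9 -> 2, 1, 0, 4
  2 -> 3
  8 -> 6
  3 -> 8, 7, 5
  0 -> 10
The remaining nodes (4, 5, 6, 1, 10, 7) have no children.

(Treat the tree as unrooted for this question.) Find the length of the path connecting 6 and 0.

5

The path is 6 - 8 - 3 - 2 - 9 - 0, which has 5 edges.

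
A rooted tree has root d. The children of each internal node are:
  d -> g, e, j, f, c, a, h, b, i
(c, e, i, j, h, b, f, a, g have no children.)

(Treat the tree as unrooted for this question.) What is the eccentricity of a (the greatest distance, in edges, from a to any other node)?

A farthest node from a is b (j, c, h, g, i, f, e also at distance 2).
The path a – d – b has 2 edges.

2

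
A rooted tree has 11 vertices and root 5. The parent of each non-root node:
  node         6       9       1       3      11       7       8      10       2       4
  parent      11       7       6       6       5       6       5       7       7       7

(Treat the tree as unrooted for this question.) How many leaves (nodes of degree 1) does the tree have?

7

The leaves are 1, 2, 3, 4, 8, 9, 10.
That is 7 leaves.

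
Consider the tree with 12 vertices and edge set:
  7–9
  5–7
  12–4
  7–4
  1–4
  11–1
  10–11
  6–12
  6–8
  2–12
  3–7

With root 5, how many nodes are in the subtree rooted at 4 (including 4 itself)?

8

The subtree rooted at 4 contains: 4, 12, 1, 2, 6, 11, 8, 10 — 8 nodes.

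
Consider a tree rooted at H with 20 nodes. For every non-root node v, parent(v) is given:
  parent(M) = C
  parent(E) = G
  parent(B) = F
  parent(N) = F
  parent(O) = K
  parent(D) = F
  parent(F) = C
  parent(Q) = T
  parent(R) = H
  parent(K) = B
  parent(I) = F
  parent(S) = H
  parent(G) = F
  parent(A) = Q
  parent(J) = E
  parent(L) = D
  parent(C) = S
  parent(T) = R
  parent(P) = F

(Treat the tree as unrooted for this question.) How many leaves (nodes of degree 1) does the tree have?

8

Exactly 8 nodes have a single neighbour: A, I, J, L, M, N, O, P.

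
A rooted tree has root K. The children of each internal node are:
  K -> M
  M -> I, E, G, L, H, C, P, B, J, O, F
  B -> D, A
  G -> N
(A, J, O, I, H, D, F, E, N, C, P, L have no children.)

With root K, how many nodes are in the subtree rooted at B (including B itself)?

3

B's subtree: {B, A, D}, size 3.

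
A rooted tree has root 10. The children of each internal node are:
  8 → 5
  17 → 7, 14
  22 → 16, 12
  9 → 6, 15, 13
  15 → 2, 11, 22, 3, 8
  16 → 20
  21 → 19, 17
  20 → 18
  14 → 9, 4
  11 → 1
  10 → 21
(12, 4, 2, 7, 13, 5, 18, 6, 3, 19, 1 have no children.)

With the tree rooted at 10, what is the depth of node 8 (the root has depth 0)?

Climbing from 8 to the root: 8 – 15 – 9 – 14 – 17 – 21 – 10. That's 6 steps.

6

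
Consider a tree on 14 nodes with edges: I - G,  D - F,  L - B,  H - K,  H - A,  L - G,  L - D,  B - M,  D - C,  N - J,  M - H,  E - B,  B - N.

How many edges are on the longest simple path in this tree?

Starting from F, a farthest node is A at distance 6.
One longest path: F–D–L–B–M–H–A.
So the diameter is 6.

6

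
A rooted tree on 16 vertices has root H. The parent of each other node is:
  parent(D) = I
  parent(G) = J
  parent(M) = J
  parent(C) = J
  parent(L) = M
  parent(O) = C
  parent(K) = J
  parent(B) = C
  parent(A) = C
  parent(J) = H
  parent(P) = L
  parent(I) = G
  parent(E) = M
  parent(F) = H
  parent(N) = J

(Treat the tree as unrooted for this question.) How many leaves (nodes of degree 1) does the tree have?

9

Degree-1 nodes: A, B, D, E, F, K, N, O, P — 9 of them.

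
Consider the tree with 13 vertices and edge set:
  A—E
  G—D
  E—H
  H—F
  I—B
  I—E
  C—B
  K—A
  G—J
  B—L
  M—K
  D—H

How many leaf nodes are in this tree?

5

Degree-1 nodes: C, F, J, L, M — 5 of them.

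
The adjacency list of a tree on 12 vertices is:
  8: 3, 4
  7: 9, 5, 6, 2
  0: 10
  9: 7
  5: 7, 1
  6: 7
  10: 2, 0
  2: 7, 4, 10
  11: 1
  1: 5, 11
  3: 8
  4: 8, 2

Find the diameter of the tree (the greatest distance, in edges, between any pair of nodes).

7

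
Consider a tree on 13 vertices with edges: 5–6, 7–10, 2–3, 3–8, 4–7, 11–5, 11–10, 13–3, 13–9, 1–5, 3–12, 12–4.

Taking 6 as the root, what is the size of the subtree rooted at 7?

8

7's subtree: {7, 4, 12, 3, 13, 2, 8, 9}, size 8.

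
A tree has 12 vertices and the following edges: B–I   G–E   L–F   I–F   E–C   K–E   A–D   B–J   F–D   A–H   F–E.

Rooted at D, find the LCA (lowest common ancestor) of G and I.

F

Path G→root: G E F D; path I→root: I F D.
First common node: F.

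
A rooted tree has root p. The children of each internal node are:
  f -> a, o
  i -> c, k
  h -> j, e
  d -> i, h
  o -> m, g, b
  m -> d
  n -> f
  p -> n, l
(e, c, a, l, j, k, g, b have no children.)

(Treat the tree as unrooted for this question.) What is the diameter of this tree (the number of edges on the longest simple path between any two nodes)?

8

Starting from c, a farthest node is l at distance 8.
One longest path: c – i – d – m – o – f – n – p – l.
So the diameter is 8.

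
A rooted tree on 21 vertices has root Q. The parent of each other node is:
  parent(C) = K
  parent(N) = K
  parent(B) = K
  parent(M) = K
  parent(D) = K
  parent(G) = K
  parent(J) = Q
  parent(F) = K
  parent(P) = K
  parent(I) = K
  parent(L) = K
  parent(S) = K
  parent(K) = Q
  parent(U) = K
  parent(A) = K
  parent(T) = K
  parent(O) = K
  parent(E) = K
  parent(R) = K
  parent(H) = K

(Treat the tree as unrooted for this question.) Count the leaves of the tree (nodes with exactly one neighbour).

19

Degree-1 nodes: A, B, C, D, E, F, G, H, I, J, L, M, N, O, P, R, S, T, U — 19 of them.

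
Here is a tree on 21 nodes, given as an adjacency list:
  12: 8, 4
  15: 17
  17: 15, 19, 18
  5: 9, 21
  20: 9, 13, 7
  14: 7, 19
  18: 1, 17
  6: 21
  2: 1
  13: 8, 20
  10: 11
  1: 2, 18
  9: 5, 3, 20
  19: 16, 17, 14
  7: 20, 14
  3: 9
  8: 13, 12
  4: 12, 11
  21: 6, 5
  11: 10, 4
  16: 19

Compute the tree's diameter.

Starting from 10, a farthest node is 2 at distance 13.
One longest path: 10–11–4–12–8–13–20–7–14–19–17–18–1–2.
So the diameter is 13.

13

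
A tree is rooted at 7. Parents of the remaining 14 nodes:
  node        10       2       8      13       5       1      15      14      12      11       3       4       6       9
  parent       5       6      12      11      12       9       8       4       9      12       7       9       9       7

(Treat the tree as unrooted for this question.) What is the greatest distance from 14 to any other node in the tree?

5

Distances from 14 peak at 5, attained at 13 (15, 10 also at distance 5).
14 – 4 – 9 – 12 – 11 – 13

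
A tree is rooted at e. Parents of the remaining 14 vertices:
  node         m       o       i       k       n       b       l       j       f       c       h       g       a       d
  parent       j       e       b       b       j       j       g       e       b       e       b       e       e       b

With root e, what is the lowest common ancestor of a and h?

e

Ancestors of a (toward the root): a, e.
Ancestors of h: h, b, j, e.
The deepest node appearing in both lists is e.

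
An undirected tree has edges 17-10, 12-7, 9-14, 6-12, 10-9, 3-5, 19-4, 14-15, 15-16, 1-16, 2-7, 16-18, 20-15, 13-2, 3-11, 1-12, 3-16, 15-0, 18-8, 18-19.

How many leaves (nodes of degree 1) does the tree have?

9

Degree-1 nodes: 0, 4, 5, 6, 8, 11, 13, 17, 20 — 9 of them.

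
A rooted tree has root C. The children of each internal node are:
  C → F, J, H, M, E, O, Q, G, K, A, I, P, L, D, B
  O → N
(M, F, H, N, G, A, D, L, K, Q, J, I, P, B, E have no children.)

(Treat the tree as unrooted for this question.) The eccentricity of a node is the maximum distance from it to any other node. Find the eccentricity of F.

The node farthest from F is N, via F–C–O–N — 3 edges.

3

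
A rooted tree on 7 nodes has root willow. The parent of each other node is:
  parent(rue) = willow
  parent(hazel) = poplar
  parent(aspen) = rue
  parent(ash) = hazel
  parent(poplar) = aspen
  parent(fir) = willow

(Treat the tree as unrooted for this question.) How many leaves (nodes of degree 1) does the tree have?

2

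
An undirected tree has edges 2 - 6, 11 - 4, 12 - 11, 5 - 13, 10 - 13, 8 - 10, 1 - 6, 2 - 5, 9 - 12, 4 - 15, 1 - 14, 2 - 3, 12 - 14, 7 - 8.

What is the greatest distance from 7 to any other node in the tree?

12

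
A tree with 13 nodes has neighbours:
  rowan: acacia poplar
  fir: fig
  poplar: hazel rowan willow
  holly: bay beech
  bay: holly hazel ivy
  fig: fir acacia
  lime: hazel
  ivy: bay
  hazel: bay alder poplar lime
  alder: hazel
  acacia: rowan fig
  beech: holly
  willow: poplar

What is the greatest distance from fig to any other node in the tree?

A farthest node from fig is beech.
The path fig-acacia-rowan-poplar-hazel-bay-holly-beech has 7 edges.

7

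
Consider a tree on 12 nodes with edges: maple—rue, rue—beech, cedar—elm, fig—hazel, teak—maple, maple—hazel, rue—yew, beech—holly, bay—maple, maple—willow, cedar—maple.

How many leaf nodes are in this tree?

Exactly 7 nodes have a single neighbour: bay, elm, fig, holly, teak, willow, yew.

7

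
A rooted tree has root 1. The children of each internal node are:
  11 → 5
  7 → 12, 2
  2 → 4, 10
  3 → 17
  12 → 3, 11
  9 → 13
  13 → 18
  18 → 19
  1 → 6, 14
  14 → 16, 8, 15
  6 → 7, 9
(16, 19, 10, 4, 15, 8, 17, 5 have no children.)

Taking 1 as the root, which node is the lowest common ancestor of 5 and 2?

7

Path 5→root: 5 11 12 7 6 1; path 2→root: 2 7 6 1.
First common node: 7.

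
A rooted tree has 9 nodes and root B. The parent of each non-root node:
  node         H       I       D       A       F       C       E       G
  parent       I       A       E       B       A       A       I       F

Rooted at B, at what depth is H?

3

Climbing from H to the root: H → I → A → B. That's 3 steps.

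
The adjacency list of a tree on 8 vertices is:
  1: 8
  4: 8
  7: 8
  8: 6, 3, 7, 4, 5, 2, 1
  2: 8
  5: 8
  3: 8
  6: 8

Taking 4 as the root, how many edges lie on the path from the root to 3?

2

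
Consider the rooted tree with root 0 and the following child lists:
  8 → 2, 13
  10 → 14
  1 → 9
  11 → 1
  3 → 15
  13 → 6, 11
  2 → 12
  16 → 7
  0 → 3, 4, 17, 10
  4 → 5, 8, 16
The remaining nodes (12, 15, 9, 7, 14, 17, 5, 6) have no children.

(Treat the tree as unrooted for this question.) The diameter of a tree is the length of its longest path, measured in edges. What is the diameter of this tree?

8

A longest path is 9-1-11-13-8-4-0-10-14, with 8 edges.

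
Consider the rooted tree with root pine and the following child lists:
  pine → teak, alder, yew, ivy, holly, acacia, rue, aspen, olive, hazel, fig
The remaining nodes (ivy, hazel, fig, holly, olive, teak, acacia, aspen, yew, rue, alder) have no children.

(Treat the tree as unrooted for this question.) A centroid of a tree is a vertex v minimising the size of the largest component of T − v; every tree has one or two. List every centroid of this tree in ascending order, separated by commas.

If pine is removed the pieces have sizes 1, 1, 1, 1, 1, 1, 1, 1, 1, 1, 1, all ≤ ⌊12/2⌋ = 6.
Every other node leaves some component of size > 6, so the centroid is unique.

pine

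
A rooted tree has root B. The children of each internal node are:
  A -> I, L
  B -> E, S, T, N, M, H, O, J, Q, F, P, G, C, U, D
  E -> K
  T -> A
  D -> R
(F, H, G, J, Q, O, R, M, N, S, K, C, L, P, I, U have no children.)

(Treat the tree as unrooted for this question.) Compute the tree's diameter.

5

A longest path is I – A – T – B – E – K, with 5 edges.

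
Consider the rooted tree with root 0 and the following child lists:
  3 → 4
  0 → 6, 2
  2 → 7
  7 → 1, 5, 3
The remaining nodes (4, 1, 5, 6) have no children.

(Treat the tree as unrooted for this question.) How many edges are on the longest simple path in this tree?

Starting from 6, a farthest node is 4 at distance 5.
One longest path: 6 - 0 - 2 - 7 - 3 - 4.
So the diameter is 5.

5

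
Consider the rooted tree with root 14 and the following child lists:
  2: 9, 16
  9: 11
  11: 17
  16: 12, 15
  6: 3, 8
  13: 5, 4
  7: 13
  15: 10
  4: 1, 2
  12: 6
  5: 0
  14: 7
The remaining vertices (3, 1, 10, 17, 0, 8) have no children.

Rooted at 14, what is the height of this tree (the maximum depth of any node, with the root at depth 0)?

8

A deepest node is 3, reached by 14 – 7 – 13 – 4 – 2 – 16 – 12 – 6 – 3.
That path has 8 edges, so the height is 8.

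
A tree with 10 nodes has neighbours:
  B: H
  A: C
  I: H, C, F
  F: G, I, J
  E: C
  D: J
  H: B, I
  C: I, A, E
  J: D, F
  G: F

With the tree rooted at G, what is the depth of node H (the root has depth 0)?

Path from G to H: G → F → I → H, which has 3 edges.

3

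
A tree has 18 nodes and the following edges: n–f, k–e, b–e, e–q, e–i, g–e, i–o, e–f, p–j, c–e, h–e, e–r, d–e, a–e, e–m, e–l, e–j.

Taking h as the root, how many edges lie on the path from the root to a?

Path from h to a: h – e – a, which has 2 edges.

2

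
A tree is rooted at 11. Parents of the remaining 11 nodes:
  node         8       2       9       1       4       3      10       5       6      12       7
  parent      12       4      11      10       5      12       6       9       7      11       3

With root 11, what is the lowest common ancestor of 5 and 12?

11

5's ancestor chain is 5, 9, 11 and 12's is 12, 11; they first meet at 11.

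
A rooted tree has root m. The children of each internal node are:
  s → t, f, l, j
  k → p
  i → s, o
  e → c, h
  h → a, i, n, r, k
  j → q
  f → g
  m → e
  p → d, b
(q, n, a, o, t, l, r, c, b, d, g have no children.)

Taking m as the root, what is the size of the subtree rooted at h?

The subtree rooted at h contains: h, k, i, r, n, a, p, s, o, d, b, f, j, l, t, g, q — 17 nodes.

17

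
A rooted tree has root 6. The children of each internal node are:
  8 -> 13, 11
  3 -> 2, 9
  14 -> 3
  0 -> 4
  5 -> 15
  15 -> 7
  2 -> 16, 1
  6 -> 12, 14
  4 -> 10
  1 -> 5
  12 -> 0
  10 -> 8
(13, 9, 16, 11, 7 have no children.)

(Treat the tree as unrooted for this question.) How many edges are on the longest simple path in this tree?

Starting from 7, a farthest node is 13 at distance 13.
One longest path: 7 - 15 - 5 - 1 - 2 - 3 - 14 - 6 - 12 - 0 - 4 - 10 - 8 - 13.
So the diameter is 13.

13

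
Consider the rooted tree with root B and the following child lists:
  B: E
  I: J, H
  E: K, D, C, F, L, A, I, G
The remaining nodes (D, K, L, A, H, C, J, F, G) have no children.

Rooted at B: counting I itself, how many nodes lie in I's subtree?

I's subtree: {I, H, J}, size 3.

3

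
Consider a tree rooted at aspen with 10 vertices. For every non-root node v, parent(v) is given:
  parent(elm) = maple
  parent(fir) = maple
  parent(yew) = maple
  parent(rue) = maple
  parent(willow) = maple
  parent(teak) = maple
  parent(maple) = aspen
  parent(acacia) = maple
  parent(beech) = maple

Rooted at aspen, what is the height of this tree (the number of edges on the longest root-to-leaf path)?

fir sits deepest: aspen → maple → fir — 2 edges from the root.

2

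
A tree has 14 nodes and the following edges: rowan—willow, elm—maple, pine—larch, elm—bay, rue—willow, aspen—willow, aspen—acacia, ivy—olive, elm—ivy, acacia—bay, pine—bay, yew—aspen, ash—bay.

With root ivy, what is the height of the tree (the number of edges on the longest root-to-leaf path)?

6

rowan sits deepest: ivy – elm – bay – acacia – aspen – willow – rowan — 6 edges from the root.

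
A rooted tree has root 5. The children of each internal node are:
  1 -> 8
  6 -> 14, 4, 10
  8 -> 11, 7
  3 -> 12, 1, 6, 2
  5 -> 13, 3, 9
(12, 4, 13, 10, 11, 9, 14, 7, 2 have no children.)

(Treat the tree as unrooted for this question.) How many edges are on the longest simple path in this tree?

5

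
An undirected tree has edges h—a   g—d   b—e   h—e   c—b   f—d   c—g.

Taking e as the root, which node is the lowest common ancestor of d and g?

g

Ancestors of d (toward the root): d, g, c, b, e.
Ancestors of g: g, c, b, e.
The deepest node appearing in both lists is g.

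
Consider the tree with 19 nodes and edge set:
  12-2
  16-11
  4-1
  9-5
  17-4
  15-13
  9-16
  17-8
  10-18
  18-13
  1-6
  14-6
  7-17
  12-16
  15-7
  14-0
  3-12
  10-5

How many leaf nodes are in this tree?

Exactly 5 nodes have a single neighbour: 0, 2, 3, 8, 11.

5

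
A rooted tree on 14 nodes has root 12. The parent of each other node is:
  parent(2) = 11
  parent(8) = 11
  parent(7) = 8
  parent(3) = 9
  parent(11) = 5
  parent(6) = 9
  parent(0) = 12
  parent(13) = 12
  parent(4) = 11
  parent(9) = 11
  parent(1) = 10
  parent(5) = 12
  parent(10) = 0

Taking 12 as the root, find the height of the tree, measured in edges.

3 sits deepest: 12 – 5 – 11 – 9 – 3 — 4 edges from the root.

4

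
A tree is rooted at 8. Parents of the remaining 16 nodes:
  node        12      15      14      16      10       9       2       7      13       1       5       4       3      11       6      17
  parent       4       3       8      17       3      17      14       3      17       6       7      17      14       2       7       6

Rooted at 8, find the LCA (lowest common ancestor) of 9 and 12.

Ancestors of 9 (toward the root): 9, 17, 6, 7, 3, 14, 8.
Ancestors of 12: 12, 4, 17, 6, 7, 3, 14, 8.
The deepest node appearing in both lists is 17.

17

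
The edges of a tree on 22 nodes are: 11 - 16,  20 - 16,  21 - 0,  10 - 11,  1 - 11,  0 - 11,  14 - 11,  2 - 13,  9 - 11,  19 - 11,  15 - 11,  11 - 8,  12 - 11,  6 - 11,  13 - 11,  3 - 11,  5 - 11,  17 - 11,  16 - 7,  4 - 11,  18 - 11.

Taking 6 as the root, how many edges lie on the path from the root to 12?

Climbing from 12 to the root: 12–11–6. That's 2 steps.

2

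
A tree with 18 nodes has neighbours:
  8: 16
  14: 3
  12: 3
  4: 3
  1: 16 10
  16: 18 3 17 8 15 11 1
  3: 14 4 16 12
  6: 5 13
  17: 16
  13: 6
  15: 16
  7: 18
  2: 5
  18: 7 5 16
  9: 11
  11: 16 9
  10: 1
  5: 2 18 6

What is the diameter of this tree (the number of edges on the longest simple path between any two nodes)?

6

A longest path is 14-3-16-18-5-6-13, with 6 edges.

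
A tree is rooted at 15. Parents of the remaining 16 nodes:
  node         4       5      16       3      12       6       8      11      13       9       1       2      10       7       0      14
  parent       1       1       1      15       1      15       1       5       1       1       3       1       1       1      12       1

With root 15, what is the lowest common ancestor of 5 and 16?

Path 5→root: 5 1 3 15; path 16→root: 16 1 3 15.
First common node: 1.

1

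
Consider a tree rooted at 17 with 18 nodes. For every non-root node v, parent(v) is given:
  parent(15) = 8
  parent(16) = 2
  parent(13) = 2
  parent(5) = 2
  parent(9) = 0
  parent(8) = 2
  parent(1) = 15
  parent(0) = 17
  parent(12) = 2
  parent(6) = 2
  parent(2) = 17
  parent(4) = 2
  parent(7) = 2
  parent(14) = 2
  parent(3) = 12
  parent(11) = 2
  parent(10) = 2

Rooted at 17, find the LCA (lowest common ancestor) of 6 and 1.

2

Ancestors of 6 (toward the root): 6, 2, 17.
Ancestors of 1: 1, 15, 8, 2, 17.
The deepest node appearing in both lists is 2.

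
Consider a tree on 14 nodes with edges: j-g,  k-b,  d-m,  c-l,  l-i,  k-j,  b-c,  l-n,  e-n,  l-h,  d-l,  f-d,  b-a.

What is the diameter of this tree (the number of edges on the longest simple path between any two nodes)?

BFS from m reaches g last, at distance 7; BFS from g confirms no node is farther.
Path: m - d - l - c - b - k - j - g.

7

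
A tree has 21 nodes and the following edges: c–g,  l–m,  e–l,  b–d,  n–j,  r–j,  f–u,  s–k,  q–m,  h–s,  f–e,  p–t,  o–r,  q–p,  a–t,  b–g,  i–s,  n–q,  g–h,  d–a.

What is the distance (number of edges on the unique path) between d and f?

8

The path is d – a – t – p – q – m – l – e – f, which has 8 edges.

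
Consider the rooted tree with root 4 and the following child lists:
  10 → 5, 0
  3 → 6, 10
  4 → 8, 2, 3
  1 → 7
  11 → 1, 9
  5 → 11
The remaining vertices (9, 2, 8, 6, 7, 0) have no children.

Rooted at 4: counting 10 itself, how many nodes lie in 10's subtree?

7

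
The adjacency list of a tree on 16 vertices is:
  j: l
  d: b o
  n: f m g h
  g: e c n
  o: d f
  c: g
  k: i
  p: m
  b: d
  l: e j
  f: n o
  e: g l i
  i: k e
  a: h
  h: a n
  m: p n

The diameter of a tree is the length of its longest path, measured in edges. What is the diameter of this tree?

Starting from j, a farthest node is b at distance 8.
One longest path: j-l-e-g-n-f-o-d-b.
So the diameter is 8.

8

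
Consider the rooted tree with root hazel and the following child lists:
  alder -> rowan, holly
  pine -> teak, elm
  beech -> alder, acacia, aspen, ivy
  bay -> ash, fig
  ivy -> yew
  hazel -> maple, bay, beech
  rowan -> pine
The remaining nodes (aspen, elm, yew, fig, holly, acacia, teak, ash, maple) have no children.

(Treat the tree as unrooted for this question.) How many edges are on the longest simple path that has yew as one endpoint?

6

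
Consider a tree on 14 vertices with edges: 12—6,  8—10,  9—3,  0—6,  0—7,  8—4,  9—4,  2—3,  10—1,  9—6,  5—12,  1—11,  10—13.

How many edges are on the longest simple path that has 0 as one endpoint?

Distances from 0 peak at 7, attained at 11.
0–6–9–4–8–10–1–11

7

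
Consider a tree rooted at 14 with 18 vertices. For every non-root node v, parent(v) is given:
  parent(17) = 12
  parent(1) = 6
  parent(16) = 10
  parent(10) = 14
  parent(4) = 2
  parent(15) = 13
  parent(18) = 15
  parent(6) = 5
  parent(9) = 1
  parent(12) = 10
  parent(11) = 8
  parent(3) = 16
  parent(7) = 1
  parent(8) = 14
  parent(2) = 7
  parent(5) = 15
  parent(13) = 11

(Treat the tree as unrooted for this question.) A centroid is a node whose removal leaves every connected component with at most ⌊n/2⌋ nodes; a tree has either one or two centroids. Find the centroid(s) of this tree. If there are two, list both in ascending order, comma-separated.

13, 15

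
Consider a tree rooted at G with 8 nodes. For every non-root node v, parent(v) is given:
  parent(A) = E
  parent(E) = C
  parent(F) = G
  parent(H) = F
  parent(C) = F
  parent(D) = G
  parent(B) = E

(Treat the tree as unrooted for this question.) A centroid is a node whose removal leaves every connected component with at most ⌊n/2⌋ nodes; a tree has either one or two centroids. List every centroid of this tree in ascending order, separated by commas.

C, F

Removing F splits the tree into components of sizes 4, 2, 1; the largest is 4 ≤ ⌊8/2⌋ = 4.
C is adjacent to F and is also a centroid (the largest component after removing it is likewise 4).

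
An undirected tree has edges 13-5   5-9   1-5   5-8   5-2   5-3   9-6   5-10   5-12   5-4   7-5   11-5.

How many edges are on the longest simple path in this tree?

Starting from 6, a farthest node is 10 at distance 3.
One longest path: 6 - 9 - 5 - 10.
So the diameter is 3.

3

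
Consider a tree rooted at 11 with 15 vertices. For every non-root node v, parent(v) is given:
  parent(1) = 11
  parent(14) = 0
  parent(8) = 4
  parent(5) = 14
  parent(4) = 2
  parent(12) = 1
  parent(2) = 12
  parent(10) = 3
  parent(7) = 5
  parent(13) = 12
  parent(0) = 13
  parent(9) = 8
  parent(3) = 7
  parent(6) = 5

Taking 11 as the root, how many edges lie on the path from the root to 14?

5

Climbing from 14 to the root: 14 – 0 – 13 – 12 – 1 – 11. That's 5 steps.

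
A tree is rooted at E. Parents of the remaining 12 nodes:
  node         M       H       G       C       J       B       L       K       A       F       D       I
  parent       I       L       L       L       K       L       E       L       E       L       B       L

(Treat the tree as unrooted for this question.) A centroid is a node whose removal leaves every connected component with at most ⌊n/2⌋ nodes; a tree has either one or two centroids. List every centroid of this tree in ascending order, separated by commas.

Removing L splits the tree into components of sizes 2, 2, 2, 2, 1, 1, 1, 1; the largest is 2 ≤ ⌊13/2⌋ = 6.
No neighbour of L does as well, so L is the unique centroid.

L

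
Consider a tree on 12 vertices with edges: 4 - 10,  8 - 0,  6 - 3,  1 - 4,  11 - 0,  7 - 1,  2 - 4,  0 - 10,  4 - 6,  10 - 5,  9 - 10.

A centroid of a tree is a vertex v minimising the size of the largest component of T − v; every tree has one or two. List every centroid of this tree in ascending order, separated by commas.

If 10 is removed the pieces have sizes 6, 3, 1, 1, all ≤ ⌊12/2⌋ = 6.
4 is adjacent to 10 and is also a centroid (the largest component after removing it is likewise 6).

4, 10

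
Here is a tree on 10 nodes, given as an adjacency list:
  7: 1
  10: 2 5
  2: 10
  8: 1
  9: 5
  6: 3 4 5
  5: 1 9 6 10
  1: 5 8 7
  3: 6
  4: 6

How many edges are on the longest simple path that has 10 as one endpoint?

3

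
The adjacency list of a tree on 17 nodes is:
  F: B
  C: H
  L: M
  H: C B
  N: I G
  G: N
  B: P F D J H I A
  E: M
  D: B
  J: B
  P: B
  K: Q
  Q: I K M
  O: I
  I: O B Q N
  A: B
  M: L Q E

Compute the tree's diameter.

Starting from E, a farthest node is C at distance 6.
One longest path: E–M–Q–I–B–H–C.
So the diameter is 6.

6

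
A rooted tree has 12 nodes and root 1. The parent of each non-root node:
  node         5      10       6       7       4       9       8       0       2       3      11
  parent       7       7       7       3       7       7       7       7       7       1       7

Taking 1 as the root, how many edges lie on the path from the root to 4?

3

1 → 3 → 7 → 4 — 3 edges.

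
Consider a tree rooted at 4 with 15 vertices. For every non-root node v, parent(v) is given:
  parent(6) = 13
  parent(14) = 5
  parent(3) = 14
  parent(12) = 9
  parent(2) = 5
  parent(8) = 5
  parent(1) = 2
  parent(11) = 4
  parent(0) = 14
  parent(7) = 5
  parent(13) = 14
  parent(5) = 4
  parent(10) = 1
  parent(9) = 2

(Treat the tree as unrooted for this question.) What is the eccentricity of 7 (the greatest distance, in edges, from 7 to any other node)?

4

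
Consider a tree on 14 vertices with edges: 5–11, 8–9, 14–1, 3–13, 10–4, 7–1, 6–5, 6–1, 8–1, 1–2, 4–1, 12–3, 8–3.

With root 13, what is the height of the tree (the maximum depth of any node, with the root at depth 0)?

6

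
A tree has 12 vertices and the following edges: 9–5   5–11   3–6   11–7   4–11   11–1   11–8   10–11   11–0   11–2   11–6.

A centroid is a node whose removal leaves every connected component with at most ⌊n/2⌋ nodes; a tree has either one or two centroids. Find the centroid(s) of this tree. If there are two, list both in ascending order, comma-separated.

11

Delete 11: the remaining components have sizes 2, 2, 1, 1, 1, 1, 1, 1, 1. Max 2 ≤ 6, so 11 is a centroid.
No neighbour of 11 does as well, so 11 is the unique centroid.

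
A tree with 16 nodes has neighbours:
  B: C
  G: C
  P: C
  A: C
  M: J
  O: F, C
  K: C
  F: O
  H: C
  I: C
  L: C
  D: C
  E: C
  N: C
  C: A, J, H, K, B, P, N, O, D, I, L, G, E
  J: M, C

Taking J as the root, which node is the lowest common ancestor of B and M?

J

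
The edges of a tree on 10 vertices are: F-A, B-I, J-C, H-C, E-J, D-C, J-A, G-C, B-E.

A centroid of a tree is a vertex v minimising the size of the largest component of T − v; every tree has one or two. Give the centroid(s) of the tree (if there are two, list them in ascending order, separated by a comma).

If J is removed the pieces have sizes 4, 3, 2, all ≤ ⌊10/2⌋ = 5.
No neighbour of J does as well, so J is the unique centroid.

J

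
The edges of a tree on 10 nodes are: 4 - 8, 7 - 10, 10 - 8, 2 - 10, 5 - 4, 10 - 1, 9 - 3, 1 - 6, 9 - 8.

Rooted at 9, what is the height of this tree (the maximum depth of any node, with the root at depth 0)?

4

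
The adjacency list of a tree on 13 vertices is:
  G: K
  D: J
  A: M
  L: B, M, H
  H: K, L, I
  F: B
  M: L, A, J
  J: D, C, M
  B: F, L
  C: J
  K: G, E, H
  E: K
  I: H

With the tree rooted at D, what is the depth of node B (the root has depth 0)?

4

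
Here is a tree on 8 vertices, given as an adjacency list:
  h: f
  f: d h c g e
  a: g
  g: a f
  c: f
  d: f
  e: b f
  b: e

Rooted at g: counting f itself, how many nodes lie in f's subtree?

6

Descendants of f (including itself): f, e, d, h, c, b. That's 6.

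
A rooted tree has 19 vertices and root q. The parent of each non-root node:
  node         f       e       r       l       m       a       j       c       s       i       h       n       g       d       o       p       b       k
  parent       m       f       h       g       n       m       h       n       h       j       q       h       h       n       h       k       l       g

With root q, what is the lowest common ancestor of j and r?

h

j's ancestor chain is j, h, q and r's is r, h, q; they first meet at h.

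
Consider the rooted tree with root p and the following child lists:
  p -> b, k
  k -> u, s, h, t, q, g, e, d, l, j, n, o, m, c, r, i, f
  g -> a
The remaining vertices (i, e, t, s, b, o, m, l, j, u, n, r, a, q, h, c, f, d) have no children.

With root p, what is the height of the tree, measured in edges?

3

a sits deepest: p-k-g-a — 3 edges from the root.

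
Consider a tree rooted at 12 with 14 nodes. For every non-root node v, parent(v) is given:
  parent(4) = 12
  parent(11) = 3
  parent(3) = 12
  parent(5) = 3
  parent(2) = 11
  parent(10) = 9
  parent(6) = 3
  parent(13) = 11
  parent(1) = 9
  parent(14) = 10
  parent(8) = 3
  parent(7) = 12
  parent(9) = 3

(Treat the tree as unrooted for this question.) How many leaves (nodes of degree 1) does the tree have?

9

Exactly 9 nodes have a single neighbour: 1, 2, 4, 5, 6, 7, 8, 13, 14.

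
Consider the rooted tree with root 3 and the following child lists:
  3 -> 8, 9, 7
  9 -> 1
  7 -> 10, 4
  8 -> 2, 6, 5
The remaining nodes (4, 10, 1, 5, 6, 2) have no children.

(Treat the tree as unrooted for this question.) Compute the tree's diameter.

4

A longest path is 1–9–3–8–5, with 4 edges.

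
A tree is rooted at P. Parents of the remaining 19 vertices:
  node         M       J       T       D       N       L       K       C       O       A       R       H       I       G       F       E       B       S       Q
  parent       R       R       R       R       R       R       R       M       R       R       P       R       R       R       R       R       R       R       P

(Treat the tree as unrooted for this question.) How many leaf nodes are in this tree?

The leaves are A, B, C, D, E, F, G, H, I, J, K, L, N, O, Q, S, T.
That is 17 leaves.

17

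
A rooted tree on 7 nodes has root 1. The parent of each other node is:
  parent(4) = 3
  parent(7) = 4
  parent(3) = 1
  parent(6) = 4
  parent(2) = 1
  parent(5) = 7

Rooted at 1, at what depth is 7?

3

Path from 1 to 7: 1–3–4–7, which has 3 edges.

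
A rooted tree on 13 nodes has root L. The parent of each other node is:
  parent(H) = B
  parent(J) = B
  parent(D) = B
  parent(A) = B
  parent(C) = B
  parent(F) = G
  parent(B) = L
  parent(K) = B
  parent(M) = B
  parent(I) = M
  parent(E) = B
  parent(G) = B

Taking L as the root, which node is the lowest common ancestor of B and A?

B

Path B→root: B L; path A→root: A B L.
First common node: B.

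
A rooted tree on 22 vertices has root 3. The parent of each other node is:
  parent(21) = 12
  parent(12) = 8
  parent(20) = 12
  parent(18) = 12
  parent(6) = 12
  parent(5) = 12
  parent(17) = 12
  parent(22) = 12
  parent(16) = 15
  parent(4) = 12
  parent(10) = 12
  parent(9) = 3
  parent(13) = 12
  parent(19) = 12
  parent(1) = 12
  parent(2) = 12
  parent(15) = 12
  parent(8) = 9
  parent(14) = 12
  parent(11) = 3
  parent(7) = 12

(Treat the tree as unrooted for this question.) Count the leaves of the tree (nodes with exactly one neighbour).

The leaves are 1, 2, 4, 5, 6, 7, 10, 11, 13, 14, 16, 17, 18, 19, 20, 21, 22.
That is 17 leaves.

17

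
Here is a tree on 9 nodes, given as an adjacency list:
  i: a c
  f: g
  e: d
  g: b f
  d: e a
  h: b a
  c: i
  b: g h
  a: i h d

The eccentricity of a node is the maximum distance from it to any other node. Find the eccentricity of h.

3

The node farthest from h is f (c, e also at distance 3), via h–b–g–f — 3 edges.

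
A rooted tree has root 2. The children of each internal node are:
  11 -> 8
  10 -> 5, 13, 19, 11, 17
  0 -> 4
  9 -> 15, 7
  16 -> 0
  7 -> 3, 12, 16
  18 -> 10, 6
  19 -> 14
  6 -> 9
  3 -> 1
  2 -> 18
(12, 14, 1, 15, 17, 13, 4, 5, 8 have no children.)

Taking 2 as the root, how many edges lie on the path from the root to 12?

Path from 2 to 12: 2 → 18 → 6 → 9 → 7 → 12, which has 5 edges.

5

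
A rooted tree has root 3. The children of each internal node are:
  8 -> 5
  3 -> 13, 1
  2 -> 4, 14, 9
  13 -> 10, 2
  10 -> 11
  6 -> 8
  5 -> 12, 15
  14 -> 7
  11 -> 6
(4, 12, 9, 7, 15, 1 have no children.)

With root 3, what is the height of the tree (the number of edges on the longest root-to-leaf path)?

7

A deepest node is 12, reached by 3–13–10–11–6–8–5–12.
That path has 7 edges, so the height is 7.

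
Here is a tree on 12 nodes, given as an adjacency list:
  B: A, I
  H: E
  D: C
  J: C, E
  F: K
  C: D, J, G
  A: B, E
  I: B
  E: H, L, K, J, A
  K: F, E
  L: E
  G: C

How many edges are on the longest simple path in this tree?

6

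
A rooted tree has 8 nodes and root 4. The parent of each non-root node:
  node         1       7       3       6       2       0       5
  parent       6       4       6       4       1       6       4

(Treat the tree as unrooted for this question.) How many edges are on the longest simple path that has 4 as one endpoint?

3

A farthest node from 4 is 2.
The path 4 – 6 – 1 – 2 has 3 edges.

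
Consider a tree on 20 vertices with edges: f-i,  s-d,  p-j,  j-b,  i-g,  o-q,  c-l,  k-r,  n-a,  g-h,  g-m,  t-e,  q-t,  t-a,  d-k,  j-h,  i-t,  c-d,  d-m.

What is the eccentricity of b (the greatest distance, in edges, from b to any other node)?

The node farthest from b is r (o, l, n also at distance 7), via b – j – h – g – m – d – k – r — 7 edges.

7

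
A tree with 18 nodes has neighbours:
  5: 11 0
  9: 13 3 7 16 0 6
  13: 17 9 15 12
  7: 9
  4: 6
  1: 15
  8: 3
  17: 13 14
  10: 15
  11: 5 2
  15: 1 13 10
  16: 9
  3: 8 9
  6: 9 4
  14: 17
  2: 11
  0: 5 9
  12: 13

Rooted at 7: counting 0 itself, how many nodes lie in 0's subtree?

Descendants of 0 (including itself): 0, 5, 11, 2. That's 4.

4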